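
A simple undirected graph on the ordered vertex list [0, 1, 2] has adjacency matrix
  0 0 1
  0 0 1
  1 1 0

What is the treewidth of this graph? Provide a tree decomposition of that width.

Treewidth 1.
One optimal decomposition is:
Bags: B1 = {0, 2}  B2 = {1, 2}
Tree: B1–B2

Every bag has size at most 2, so the width is 2 − 1 = 1 and tw(G) ≤ 1. Any graph with an edge has treewidth ≥ 1, and G has the edge 2–0. Therefore the treewidth is 1.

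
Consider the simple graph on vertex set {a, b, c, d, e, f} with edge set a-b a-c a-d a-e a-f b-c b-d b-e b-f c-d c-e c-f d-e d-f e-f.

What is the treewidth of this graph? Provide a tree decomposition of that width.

Treewidth 5.
Bags: B1 = {a, b, c, d, e, f}
Tree: (single bag)

With just one bag of size 6, the width is 6 − 1 = 5, so tw(G) ≤ 5. On the other hand G contains the 6-clique {a, b, c, d, e, f}. A clique must lie in a single bag of any decomposition, so no decomposition can have width below 5. Combining the bounds, tw(G) = 5.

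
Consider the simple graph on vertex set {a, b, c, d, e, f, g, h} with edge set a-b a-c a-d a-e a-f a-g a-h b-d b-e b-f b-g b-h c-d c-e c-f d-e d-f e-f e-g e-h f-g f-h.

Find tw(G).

A width-4 tree decomposition is:
Bags: B1 = {a, b, e, f, g}  B2 = {a, b, d, e, f}  B3 = {a, b, e, f, h}  B4 = {a, c, d, e, f}
Tree: B1–B2, B1–B3, B2–B4
Each bag holds 5 vertices, so the decomposition has width 4, which upper-bounds the treewidth. For the lower bound, the 5 vertices {a, c, d, e, f} are pairwise adjacent, and any tree decomposition puts a clique entirely inside one bag — forcing width ≥ 4. Combining the bounds, tw(G) = 4.

4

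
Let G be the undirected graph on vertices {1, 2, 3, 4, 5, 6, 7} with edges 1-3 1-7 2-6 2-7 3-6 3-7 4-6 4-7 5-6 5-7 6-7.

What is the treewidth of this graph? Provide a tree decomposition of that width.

Every bag has size at most 3, so the width is 3 − 1 = 2 and tw(G) ≤ 2. For the lower bound, the 3 vertices {1, 3, 7} are pairwise adjacent, and any tree decomposition puts a clique entirely inside one bag — forcing width ≥ 2. The upper and lower bounds meet at 2, so that is the treewidth.

Treewidth 2.
One optimal decomposition is:
Bags: B1 = {1, 3, 7}  B2 = {3, 6, 7}  B3 = {5, 6, 7}  B4 = {4, 6, 7}  B5 = {2, 6, 7}
Tree: B1–B2, B2–B3, B2–B4, B4–B5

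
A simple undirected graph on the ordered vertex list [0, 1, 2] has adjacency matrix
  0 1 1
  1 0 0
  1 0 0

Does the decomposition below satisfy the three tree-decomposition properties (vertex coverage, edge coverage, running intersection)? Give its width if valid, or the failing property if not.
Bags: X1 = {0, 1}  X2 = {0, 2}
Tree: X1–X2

Every vertex of G appears in some bag (union = {0, 1, 2}); every edge is covered by a bag; and for each vertex v the set of bags containing v is connected in the bag tree. The decomposition is therefore valid. The largest bag has 2 vertices, so the width is 1.

Yes; width 1.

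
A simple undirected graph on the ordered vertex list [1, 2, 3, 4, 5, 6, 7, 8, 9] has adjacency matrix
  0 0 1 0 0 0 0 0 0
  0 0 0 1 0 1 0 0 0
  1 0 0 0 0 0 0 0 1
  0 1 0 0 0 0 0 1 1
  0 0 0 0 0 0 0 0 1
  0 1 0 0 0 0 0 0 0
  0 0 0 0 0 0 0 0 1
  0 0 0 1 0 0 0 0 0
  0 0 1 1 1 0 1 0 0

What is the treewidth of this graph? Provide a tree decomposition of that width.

The largest bag has 2 vertices, giving width 1; this decomposition certifies tw(G) ≤ 1. G has an edge, so its treewidth is at least 1. Combining the bounds, tw(G) = 1.

Treewidth 1.
Bags: B1 = {4, 9}  B2 = {2, 4}  B3 = {4, 8}  B4 = {3, 9}  B5 = {1, 3}  B6 = {7, 9}  B7 = {5, 9}  B8 = {2, 6}
Tree: B1–B2, B2–B3, B1–B4, B4–B5, B4–B6, B1–B7, B2–B8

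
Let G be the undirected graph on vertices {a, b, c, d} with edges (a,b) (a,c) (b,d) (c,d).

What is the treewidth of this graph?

2

A width-2 tree decomposition is:
Bags: B1 = {a, c, d}  B2 = {a, b, d}
Tree: B1–B2
Every bag has size at most 3, so the width is 3 − 1 = 2 and tw(G) ≤ 2. Since d–c–a–b–d is a cycle in G, G is not acyclic. Forests are exactly the graphs of treewidth ≤ 1, so tw(G) ≥ 2. The upper and lower bounds meet at 2, so that is the treewidth.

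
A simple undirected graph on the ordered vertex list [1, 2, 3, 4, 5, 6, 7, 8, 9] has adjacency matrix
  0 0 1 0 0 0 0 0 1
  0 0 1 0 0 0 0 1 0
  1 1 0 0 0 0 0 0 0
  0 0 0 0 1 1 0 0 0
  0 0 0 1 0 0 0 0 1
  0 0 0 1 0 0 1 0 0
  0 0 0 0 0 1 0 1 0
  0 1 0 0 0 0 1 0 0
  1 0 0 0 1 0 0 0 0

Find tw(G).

2

A width-2 tree decomposition is:
Bags: B1 = {1, 5, 9}  B2 = {1, 3, 5}  B3 = {2, 3, 5}  B4 = {2, 5, 8}  B5 = {5, 7, 8}  B6 = {5, 6, 7}  B7 = {4, 5, 6}
Tree: B1–B2, B2–B3, B3–B4, B4–B5, B5–B6, B6–B7
Each bag holds 3 vertices, so the decomposition has width 2, which upper-bounds the treewidth. Since 5–9–1–3–2–8–7–6–4–5 is a cycle in G, G is not acyclic. Forests are exactly the graphs of treewidth ≤ 1, so tw(G) ≥ 2. Therefore the treewidth is 2.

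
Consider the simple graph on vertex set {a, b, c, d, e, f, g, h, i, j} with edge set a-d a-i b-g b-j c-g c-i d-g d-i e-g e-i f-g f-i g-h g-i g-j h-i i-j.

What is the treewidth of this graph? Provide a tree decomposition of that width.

The largest bag has 3 vertices, giving width 2; this decomposition certifies tw(G) ≤ 2. On the other hand G contains the 3-clique {b, g, j}. A clique must lie in a single bag of any decomposition, so no decomposition can have width below 2. The upper and lower bounds meet at 2, so that is the treewidth.

Treewidth 2.
One optimal decomposition is:
Bags: B1 = {d, g, i}  B2 = {c, g, i}  B3 = {g, h, i}  B4 = {e, g, i}  B5 = {g, i, j}  B6 = {b, g, j}  B7 = {f, g, i}  B8 = {a, d, i}
Tree: B1–B2, B2–B3, B2–B4, B3–B5, B5–B6, B2–B7, B1–B8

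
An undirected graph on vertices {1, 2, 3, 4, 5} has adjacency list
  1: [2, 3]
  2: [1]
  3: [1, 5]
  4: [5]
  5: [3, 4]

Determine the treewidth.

1

A width-1 tree decomposition is:
Bags: B1 = {1, 3}  B2 = {1, 2}  B3 = {3, 5}  B4 = {4, 5}
Tree: B1–B2, B1–B3, B3–B4
Each bag holds 2 vertices, so the decomposition has width 1, which upper-bounds the treewidth. G has an edge, so its treewidth is at least 1. The upper and lower bounds meet at 1, so that is the treewidth.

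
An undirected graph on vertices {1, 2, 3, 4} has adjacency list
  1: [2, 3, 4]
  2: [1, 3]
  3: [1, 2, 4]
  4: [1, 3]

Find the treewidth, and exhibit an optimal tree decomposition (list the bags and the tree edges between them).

The largest bag has 3 vertices, giving width 2; this decomposition certifies tw(G) ≤ 2. For the lower bound, the 3 vertices {1, 2, 3} are pairwise adjacent, and any tree decomposition puts a clique entirely inside one bag — forcing width ≥ 2. Therefore the treewidth is 2.

Treewidth 2.
One optimal decomposition is:
Bags: B1 = {1, 2, 3}  B2 = {1, 3, 4}
Tree: B1–B2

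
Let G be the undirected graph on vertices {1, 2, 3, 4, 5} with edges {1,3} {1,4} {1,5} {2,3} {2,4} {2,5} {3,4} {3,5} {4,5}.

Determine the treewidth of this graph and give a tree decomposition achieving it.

Treewidth 3.
One optimal decomposition is:
Bags: B1 = {1, 3, 4, 5}  B2 = {2, 3, 4, 5}
Tree: B1–B2

Each bag holds 4 vertices, so the decomposition has width 3, which upper-bounds the treewidth. For the lower bound, the 4 vertices {1, 3, 4, 5} are pairwise adjacent, and any tree decomposition puts a clique entirely inside one bag — forcing width ≥ 3. Combining the bounds, tw(G) = 3.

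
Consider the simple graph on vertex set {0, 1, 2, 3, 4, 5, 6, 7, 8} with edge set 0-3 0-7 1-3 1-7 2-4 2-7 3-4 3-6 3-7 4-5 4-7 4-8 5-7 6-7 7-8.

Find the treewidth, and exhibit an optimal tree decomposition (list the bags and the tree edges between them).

Treewidth 2.
One optimal decomposition is:
Bags: B1 = {3, 4, 7}  B2 = {3, 6, 7}  B3 = {0, 3, 7}  B4 = {4, 7, 8}  B5 = {1, 3, 7}  B6 = {2, 4, 7}  B7 = {4, 5, 7}
Tree: B1–B2, B2–B3, B1–B4, B1–B5, B4–B6, B1–B7

The largest bag has 3 vertices, giving width 2; this decomposition certifies tw(G) ≤ 2. Conversely, {4, 7, 8} is a clique of size 3, and the vertices of any clique must share a bag in every tree decomposition; so some bag has ≥ 3 vertices and tw(G) ≥ 2. Hence tw(G) = 2 exactly.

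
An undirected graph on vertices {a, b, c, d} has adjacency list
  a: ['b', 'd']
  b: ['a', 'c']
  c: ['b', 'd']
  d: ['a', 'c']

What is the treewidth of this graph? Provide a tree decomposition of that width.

Treewidth 2.
One optimal decomposition is:
Bags: B1 = {b, c, d}  B2 = {a, b, d}
Tree: B1–B2

Every bag has size at most 3, so the width is 3 − 1 = 2 and tw(G) ≤ 2. Since d–c–b–a–d is a cycle in G, G is not acyclic. Forests are exactly the graphs of treewidth ≤ 1, so tw(G) ≥ 2. Combining the bounds, tw(G) = 2.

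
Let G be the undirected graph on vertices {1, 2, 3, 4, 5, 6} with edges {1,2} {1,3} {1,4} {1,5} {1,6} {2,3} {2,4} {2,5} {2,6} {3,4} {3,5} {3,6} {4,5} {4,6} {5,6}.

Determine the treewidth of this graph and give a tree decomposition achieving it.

With just one bag of size 6, the width is 6 − 1 = 5, so tw(G) ≤ 5. On the other hand G contains the 6-clique {1, 2, 3, 4, 5, 6}. A clique must lie in a single bag of any decomposition, so no decomposition can have width below 5. Therefore the treewidth is 5.

Treewidth 5.
One optimal decomposition is:
Bags: B1 = {1, 2, 3, 4, 5, 6}
Tree: (single bag)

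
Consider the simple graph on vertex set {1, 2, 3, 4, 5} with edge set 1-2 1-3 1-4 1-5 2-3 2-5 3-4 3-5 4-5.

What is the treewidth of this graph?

3

A width-3 tree decomposition is:
Bags: B1 = {1, 2, 3, 5}  B2 = {1, 3, 4, 5}
Tree: B1–B2
Each bag holds 4 vertices, so the decomposition has width 3, which upper-bounds the treewidth. For the lower bound, the 4 vertices {1, 2, 3, 5} are pairwise adjacent, and any tree decomposition puts a clique entirely inside one bag — forcing width ≥ 3. The upper and lower bounds meet at 3, so that is the treewidth.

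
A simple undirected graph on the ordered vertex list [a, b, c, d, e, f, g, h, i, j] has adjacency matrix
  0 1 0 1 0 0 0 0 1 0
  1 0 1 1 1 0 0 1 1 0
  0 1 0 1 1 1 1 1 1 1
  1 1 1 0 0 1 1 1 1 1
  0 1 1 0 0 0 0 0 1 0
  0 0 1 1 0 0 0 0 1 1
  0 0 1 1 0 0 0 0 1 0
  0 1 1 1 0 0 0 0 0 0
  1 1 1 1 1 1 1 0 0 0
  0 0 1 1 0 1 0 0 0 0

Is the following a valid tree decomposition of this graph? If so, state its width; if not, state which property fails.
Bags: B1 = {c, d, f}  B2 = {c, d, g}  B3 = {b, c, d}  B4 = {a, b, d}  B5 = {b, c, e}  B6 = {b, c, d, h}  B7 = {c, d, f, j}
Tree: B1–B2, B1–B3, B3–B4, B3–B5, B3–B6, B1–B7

No — vertex i appears in no bag.

A tree decomposition must satisfy three properties: every vertex lies in some bag; for every edge, both endpoints lie together in some bag; and for every vertex, the bags containing it form a connected subtree. Here vertex i appears in no bag, so the decomposition is invalid.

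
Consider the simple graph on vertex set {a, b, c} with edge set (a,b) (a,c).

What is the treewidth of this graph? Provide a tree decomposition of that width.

Every bag has size at most 2, so the width is 2 − 1 = 1 and tw(G) ≤ 1. Since G has at least one edge (e.g. b–a), it is not an edgeless graph, so tw(G) ≥ 1. Hence tw(G) = 1 exactly.

Treewidth 1.
One such decomposition:
Bags: B1 = {a, b}  B2 = {a, c}
Tree: B1–B2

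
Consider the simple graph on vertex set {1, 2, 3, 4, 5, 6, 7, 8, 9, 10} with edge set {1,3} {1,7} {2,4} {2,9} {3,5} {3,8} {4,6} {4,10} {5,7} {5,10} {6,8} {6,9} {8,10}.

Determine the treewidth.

2

A width-2 tree decomposition is:
Bags: B1 = {1, 3, 7}  B2 = {3, 5, 7}  B3 = {3, 5, 8}  B4 = {5, 8, 10}  B5 = {6, 8, 10}  B6 = {4, 6, 10}  B7 = {4, 6, 9}  B8 = {2, 4, 9}
Tree: B1–B2, B2–B3, B3–B4, B4–B5, B5–B6, B6–B7, B7–B8
The largest bag has 3 vertices, giving width 2; this decomposition certifies tw(G) ≤ 2. Since 1–7–5–3–1 is a cycle in G, G is not acyclic. Forests are exactly the graphs of treewidth ≤ 1, so tw(G) ≥ 2. Therefore the treewidth is 2.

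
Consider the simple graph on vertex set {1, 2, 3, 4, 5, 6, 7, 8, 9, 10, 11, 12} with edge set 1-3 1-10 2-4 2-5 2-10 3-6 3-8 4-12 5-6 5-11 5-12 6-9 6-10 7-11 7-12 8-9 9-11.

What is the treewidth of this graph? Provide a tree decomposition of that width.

Each bag holds 4 vertices, so the decomposition has width 3, which upper-bounds the treewidth. For the lower bound: the 4 vertex sets {4,7,12}, {2}, {5}, {6,9,10,11} are disjoint, each induces a connected subgraph, and every pair is joined by at least one edge of G. Contracting each set to a single vertex therefore yields K_{4} as a minor, and since treewidth is minor-monotone, tw(G) ≥ tw(K_{4}) = 3. The upper and lower bounds meet at 3, so that is the treewidth.

Treewidth 3.
Bags: B1 = {2, 4, 7, 12}  B2 = {2, 5, 7, 12}  B3 = {2, 5, 7, 11}  B4 = {2, 5, 10, 11}  B5 = {5, 6, 10, 11}  B6 = {6, 9, 10, 11}  B7 = {1, 6, 9, 10}  B8 = {1, 3, 6, 9}  B9 = {1, 3, 8, 9}
Tree: B1–B2, B2–B3, B3–B4, B4–B5, B5–B6, B6–B7, B7–B8, B8–B9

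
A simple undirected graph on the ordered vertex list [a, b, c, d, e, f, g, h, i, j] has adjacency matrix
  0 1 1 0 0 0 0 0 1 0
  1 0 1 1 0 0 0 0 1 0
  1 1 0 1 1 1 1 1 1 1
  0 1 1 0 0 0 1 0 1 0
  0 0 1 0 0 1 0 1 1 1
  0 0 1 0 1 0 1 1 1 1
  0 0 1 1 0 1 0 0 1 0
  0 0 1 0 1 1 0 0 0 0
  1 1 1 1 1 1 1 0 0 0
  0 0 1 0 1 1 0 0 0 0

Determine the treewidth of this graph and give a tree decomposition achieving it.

Treewidth 3.
One such decomposition:
Bags: B1 = {c, f, g, i}  B2 = {c, d, g, i}  B3 = {c, e, f, i}  B4 = {c, e, f, j}  B5 = {c, e, f, h}  B6 = {b, c, d, i}  B7 = {a, b, c, i}
Tree: B1–B2, B1–B3, B3–B4, B4–B5, B2–B6, B6–B7

Every bag has size at most 4, so the width is 4 − 1 = 3 and tw(G) ≤ 3. For the lower bound, the 4 vertices {c, e, f, j} are pairwise adjacent, and any tree decomposition puts a clique entirely inside one bag — forcing width ≥ 3. The upper and lower bounds meet at 3, so that is the treewidth.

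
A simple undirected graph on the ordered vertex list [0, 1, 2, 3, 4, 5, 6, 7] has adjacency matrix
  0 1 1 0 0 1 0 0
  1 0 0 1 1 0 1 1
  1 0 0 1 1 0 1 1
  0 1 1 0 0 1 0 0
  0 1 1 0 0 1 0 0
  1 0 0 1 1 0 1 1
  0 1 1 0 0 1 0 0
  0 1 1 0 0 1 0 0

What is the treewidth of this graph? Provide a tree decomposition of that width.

The largest bag has 4 vertices, giving width 3; this decomposition certifies tw(G) ≤ 3. For the lower bound: the 4 vertex sets {0,5}, {2,3}, {1}, {7} are disjoint, each induces a connected subgraph, and every pair is joined by at least one edge of G. Contracting each set to a single vertex therefore yields K_{4} as a minor, and since treewidth is minor-monotone, tw(G) ≥ tw(K_{4}) = 3. Therefore the treewidth is 3.

Treewidth 3.
One optimal decomposition is:
Bags: B1 = {0, 1, 2, 5}  B2 = {1, 2, 3, 5}  B3 = {1, 2, 5, 7}  B4 = {1, 2, 5, 6}  B5 = {1, 2, 4, 5}
Tree: B1–B2, B2–B3, B3–B4, B4–B5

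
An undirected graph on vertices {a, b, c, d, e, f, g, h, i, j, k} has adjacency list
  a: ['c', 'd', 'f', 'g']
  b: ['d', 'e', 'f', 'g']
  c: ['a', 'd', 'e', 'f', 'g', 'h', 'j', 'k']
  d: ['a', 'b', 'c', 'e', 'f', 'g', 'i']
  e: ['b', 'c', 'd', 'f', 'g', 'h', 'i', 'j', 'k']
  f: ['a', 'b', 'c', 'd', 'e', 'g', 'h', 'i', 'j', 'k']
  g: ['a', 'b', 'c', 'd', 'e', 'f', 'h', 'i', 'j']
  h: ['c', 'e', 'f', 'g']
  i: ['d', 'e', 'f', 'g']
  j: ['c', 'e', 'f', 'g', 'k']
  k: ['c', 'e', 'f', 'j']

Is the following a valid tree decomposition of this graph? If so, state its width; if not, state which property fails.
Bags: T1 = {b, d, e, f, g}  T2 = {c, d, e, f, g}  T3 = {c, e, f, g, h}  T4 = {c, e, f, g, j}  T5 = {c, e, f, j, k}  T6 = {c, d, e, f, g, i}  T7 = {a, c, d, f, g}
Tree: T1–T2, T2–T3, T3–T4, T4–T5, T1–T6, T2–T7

A tree decomposition must satisfy three properties: every vertex lies in some bag; for every edge, both endpoints lie together in some bag; and for every vertex, the bags containing it form a connected subtree. Here bags containing vertex c are not connected in the tree, so the decomposition is invalid.

No — bags containing vertex c are not connected in the tree.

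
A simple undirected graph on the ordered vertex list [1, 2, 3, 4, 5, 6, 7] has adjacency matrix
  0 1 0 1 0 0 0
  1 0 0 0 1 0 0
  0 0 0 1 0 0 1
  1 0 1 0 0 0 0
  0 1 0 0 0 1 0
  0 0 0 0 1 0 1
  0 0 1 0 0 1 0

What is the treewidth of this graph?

A width-2 tree decomposition is:
Bags: B1 = {2, 5, 6}  B2 = {2, 6, 7}  B3 = {2, 3, 7}  B4 = {2, 3, 4}  B5 = {1, 2, 4}
Tree: B1–B2, B2–B3, B3–B4, B4–B5
Every bag has size at most 3, so the width is 3 − 1 = 2 and tw(G) ≤ 2. Since 2–5–6–7–3–4–1–2 is a cycle in G, G is not acyclic. Forests are exactly the graphs of treewidth ≤ 1, so tw(G) ≥ 2. Therefore the treewidth is 2.

2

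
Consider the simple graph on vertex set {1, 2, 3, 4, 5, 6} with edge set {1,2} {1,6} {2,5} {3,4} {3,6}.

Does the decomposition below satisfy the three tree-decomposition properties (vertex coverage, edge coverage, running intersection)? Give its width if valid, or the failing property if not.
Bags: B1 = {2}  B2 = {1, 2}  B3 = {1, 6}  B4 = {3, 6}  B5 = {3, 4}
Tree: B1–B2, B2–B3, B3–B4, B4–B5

No — vertex 5 appears in no bag.

A tree decomposition must satisfy three properties: every vertex lies in some bag; for every edge, both endpoints lie together in some bag; and for every vertex, the bags containing it form a connected subtree. Here vertex 5 appears in no bag, so the decomposition is invalid.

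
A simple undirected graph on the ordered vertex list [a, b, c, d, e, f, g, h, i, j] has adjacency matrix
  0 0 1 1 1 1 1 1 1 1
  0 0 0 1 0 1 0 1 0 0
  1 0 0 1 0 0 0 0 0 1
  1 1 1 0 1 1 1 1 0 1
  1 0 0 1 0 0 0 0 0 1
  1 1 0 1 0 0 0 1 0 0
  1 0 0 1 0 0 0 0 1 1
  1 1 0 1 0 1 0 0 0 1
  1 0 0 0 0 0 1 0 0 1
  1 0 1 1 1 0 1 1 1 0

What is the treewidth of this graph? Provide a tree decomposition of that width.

Treewidth 3.
One optimal decomposition is:
Bags: B1 = {a, d, e, j}  B2 = {a, d, h, j}  B3 = {a, d, f, h}  B4 = {b, d, f, h}  B5 = {a, c, d, j}  B6 = {a, d, g, j}  B7 = {a, g, i, j}
Tree: B1–B2, B2–B3, B3–B4, B1–B5, B2–B6, B6–B7

Every bag has size at most 4, so the width is 4 − 1 = 3 and tw(G) ≤ 3. Conversely, {a, d, g, j} is a clique of size 4, and the vertices of any clique must share a bag in every tree decomposition; so some bag has ≥ 4 vertices and tw(G) ≥ 3. Therefore the treewidth is 3.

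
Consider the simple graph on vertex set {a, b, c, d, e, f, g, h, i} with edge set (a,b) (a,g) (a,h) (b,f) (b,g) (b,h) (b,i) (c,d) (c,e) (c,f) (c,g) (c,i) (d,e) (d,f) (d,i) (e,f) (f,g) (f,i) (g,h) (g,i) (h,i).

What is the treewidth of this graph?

3

A width-3 tree decomposition is:
Bags: B1 = {c, f, g, i}  B2 = {b, f, g, i}  B3 = {b, g, h, i}  B4 = {a, b, g, h}  B5 = {c, d, f, i}  B6 = {c, d, e, f}
Tree: B1–B2, B2–B3, B3–B4, B1–B5, B5–B6
Each bag holds 4 vertices, so the decomposition has width 3, which upper-bounds the treewidth. For the lower bound, the 4 vertices {a, b, g, h} are pairwise adjacent, and any tree decomposition puts a clique entirely inside one bag — forcing width ≥ 3. Hence tw(G) = 3 exactly.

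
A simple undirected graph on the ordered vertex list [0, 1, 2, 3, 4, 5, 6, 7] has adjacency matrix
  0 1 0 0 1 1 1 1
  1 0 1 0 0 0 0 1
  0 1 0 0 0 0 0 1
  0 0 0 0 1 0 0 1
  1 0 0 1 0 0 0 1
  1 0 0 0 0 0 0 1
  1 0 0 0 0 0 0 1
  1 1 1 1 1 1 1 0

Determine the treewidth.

A width-2 tree decomposition is:
Bags: B1 = {0, 4, 7}  B2 = {0, 6, 7}  B3 = {3, 4, 7}  B4 = {0, 1, 7}  B5 = {1, 2, 7}  B6 = {0, 5, 7}
Tree: B1–B2, B1–B3, B2–B4, B4–B5, B4–B6
The largest bag has 3 vertices, giving width 2; this decomposition certifies tw(G) ≤ 2. Conversely, {0, 1, 7} is a clique of size 3, and the vertices of any clique must share a bag in every tree decomposition; so some bag has ≥ 3 vertices and tw(G) ≥ 2. Therefore the treewidth is 2.

2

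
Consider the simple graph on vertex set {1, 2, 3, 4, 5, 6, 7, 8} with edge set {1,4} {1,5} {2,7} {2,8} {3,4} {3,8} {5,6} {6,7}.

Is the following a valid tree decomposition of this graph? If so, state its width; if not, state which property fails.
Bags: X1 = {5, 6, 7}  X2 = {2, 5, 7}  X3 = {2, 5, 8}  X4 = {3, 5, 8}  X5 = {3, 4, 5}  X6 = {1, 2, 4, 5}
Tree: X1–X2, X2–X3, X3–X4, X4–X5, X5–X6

A tree decomposition must satisfy three properties: every vertex lies in some bag; for every edge, both endpoints lie together in some bag; and for every vertex, the bags containing it form a connected subtree. Here bags containing vertex 2 are not connected in the tree, so the decomposition is invalid.

No — bags containing vertex 2 are not connected in the tree.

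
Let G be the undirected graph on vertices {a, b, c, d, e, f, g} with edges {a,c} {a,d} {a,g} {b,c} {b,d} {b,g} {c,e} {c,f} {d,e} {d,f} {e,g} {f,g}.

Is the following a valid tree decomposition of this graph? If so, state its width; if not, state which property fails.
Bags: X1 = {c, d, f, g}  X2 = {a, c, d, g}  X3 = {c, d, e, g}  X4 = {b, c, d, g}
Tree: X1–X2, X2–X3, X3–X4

Yes; width 3.

Checking the three conditions: (i) the bags cover all of {a, b, c, d, e, f, g}; (ii) for each edge, some bag contains both endpoints; (iii) the bags containing any fixed vertex form a subtree. All hold, so the decomposition is valid with width 4 − 1 = 3.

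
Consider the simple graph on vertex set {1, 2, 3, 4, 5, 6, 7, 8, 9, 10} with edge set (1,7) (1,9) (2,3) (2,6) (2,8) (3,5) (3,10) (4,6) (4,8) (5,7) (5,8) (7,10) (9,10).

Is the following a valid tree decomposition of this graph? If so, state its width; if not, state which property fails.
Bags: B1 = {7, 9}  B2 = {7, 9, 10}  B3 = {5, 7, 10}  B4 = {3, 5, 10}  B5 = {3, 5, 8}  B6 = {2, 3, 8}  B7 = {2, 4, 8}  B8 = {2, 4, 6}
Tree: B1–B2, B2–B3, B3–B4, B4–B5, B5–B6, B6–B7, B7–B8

A tree decomposition must satisfy three properties: every vertex lies in some bag; for every edge, both endpoints lie together in some bag; and for every vertex, the bags containing it form a connected subtree. Here vertex 1 appears in no bag, so the decomposition is invalid.

No — vertex 1 appears in no bag.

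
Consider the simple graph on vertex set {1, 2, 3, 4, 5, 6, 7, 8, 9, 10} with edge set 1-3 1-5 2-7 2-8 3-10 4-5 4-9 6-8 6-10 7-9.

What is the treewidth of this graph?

2

A width-2 tree decomposition is:
Bags: B1 = {6, 8, 10}  B2 = {3, 8, 10}  B3 = {1, 3, 8}  B4 = {1, 5, 8}  B5 = {4, 5, 8}  B6 = {4, 8, 9}  B7 = {7, 8, 9}  B8 = {2, 7, 8}
Tree: B1–B2, B2–B3, B3–B4, B4–B5, B5–B6, B6–B7, B7–B8
Every bag has size at most 3, so the width is 3 − 1 = 2 and tw(G) ≤ 2. Since 8–6–10–3–1–5–4–9–7–2–8 is a cycle in G, G is not acyclic. Forests are exactly the graphs of treewidth ≤ 1, so tw(G) ≥ 2. Hence tw(G) = 2 exactly.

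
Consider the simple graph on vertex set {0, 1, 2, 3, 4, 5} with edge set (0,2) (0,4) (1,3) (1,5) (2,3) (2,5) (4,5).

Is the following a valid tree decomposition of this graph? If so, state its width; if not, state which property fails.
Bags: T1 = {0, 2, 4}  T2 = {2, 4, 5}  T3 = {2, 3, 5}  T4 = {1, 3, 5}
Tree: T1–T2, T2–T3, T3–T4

Vertex coverage: the bags together contain {0, 1, 2, 3, 4, 5}, the full vertex set. Edge coverage: each edge of G has both endpoints in at least one bag. Running intersection: for every vertex, the bags containing it form a connected subtree. All three properties hold, so this is a valid tree decomposition of width max|bag| − 1 = 2, and hence tw(G) ≤ 2.

Yes; width 2.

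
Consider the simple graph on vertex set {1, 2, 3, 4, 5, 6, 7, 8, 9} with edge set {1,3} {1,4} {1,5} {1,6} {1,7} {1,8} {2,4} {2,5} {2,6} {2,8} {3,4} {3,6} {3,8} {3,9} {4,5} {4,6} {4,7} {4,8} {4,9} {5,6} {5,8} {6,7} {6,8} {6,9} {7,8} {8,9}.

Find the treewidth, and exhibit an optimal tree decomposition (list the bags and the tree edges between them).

Treewidth 4.
One such decomposition:
Bags: B1 = {1, 3, 4, 6, 8}  B2 = {1, 4, 5, 6, 8}  B3 = {2, 4, 5, 6, 8}  B4 = {3, 4, 6, 8, 9}  B5 = {1, 4, 6, 7, 8}
Tree: B1–B2, B2–B3, B1–B4, B2–B5

Each bag holds 5 vertices, so the decomposition has width 4, which upper-bounds the treewidth. On the other hand G contains the 5-clique {1, 3, 4, 6, 8}. A clique must lie in a single bag of any decomposition, so no decomposition can have width below 4. Combining the bounds, tw(G) = 4.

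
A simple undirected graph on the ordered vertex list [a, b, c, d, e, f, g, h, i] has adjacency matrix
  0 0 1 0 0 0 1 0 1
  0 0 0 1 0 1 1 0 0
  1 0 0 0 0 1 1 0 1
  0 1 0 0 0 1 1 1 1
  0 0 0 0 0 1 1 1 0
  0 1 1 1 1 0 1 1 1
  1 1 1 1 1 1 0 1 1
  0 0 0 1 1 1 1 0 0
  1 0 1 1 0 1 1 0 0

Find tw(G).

3

A width-3 tree decomposition is:
Bags: B1 = {d, f, g, h}  B2 = {b, d, f, g}  B3 = {e, f, g, h}  B4 = {d, f, g, i}  B5 = {c, f, g, i}  B6 = {a, c, g, i}
Tree: B1–B2, B1–B3, B1–B4, B4–B5, B5–B6
The largest bag has 4 vertices, giving width 3; this decomposition certifies tw(G) ≤ 3. On the other hand G contains the 4-clique {a, c, g, i}. A clique must lie in a single bag of any decomposition, so no decomposition can have width below 3. Therefore the treewidth is 3.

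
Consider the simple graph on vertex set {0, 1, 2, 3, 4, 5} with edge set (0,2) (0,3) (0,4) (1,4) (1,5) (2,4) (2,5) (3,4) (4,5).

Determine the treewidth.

A width-2 tree decomposition is:
Bags: B1 = {1, 4, 5}  B2 = {2, 4, 5}  B3 = {0, 2, 4}  B4 = {0, 3, 4}
Tree: B1–B2, B2–B3, B3–B4
Each bag holds 3 vertices, so the decomposition has width 2, which upper-bounds the treewidth. Conversely, {0, 2, 4} is a clique of size 3, and the vertices of any clique must share a bag in every tree decomposition; so some bag has ≥ 3 vertices and tw(G) ≥ 2. The upper and lower bounds meet at 2, so that is the treewidth.

2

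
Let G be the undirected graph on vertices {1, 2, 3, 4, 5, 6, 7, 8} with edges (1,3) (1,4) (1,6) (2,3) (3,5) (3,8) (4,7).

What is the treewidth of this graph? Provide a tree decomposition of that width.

Treewidth 1.
Bags: B1 = {1, 6}  B2 = {1, 4}  B3 = {1, 3}  B4 = {4, 7}  B5 = {3, 5}  B6 = {3, 8}  B7 = {2, 3}
Tree: B1–B2, B1–B3, B2–B4, B3–B5, B5–B6, B5–B7

The largest bag has 2 vertices, giving width 1; this decomposition certifies tw(G) ≤ 1. G has an edge, so its treewidth is at least 1. Hence tw(G) = 1 exactly.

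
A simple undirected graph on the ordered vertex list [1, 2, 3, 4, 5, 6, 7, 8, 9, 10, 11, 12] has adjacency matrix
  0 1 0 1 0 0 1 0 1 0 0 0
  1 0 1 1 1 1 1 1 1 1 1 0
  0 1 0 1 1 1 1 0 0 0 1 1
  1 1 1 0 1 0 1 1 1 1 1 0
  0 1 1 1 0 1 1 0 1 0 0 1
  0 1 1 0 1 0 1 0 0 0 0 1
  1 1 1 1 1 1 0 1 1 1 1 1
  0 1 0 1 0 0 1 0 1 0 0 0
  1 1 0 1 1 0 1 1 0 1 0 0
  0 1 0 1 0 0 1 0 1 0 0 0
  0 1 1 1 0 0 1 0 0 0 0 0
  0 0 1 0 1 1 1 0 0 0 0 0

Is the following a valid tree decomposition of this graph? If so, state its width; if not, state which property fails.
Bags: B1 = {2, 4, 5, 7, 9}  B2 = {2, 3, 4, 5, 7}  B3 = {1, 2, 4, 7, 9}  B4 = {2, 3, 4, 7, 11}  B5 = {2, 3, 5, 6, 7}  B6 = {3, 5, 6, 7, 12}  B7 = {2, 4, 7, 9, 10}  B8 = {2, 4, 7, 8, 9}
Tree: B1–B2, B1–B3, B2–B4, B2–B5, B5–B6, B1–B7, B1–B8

Every vertex of G appears in some bag (union = {1, 2, 3, 4, 5, 6, 7, 8, 9, 10, 11, 12}); every edge is covered by a bag; and for each vertex v the set of bags containing v is connected in the bag tree. The decomposition is therefore valid. The largest bag has 5 vertices, so the width is 4.

Yes; width 4.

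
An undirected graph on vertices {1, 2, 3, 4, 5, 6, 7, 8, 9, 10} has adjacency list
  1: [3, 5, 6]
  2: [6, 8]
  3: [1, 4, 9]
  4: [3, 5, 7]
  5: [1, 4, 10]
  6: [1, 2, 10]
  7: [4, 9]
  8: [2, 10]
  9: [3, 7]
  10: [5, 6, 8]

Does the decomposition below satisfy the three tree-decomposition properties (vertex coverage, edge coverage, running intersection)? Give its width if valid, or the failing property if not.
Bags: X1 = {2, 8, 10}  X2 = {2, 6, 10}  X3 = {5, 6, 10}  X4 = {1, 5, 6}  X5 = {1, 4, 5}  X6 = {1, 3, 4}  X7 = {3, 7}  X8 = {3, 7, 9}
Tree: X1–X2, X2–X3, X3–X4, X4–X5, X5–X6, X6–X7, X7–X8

No — edge (4,7) lies in no bag.

A tree decomposition must satisfy three properties: every vertex lies in some bag; for every edge, both endpoints lie together in some bag; and for every vertex, the bags containing it form a connected subtree. Here edge (4,7) lies in no bag, so the decomposition is invalid.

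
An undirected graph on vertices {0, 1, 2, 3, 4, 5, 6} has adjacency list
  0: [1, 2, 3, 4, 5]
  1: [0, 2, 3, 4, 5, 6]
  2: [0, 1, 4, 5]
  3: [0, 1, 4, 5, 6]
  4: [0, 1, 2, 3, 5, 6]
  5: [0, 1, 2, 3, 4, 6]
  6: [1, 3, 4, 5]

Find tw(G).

4

A width-4 tree decomposition is:
Bags: B1 = {0, 1, 3, 4, 5}  B2 = {1, 3, 4, 5, 6}  B3 = {0, 1, 2, 4, 5}
Tree: B1–B2, B1–B3
Every bag has size at most 5, so the width is 5 − 1 = 4 and tw(G) ≤ 4. On the other hand G contains the 5-clique {0, 1, 2, 4, 5}. A clique must lie in a single bag of any decomposition, so no decomposition can have width below 4. The upper and lower bounds meet at 4, so that is the treewidth.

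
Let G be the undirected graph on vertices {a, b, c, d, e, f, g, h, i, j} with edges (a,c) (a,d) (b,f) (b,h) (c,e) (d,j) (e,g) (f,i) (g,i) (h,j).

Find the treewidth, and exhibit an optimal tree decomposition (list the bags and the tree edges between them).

Treewidth 2.
One optimal decomposition is:
Bags: B1 = {b, f, h}  B2 = {f, h, i}  B3 = {g, h, i}  B4 = {e, g, h}  B5 = {c, e, h}  B6 = {a, c, h}  B7 = {a, d, h}  B8 = {d, h, j}
Tree: B1–B2, B2–B3, B3–B4, B4–B5, B5–B6, B6–B7, B7–B8

Each bag holds 3 vertices, so the decomposition has width 2, which upper-bounds the treewidth. The edges h–b–f–i–g–e–c–a–d–j–h form a cycle, so G is not a tree and its treewidth is at least 2. Combining the bounds, tw(G) = 2.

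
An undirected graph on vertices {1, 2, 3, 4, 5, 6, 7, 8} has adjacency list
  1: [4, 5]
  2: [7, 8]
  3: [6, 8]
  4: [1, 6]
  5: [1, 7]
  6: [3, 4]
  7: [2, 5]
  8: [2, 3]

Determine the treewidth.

2

A width-2 tree decomposition is:
Bags: B1 = {1, 4, 6}  B2 = {1, 5, 6}  B3 = {5, 6, 7}  B4 = {2, 6, 7}  B5 = {2, 6, 8}  B6 = {3, 6, 8}
Tree: B1–B2, B2–B3, B3–B4, B4–B5, B5–B6
The largest bag has 3 vertices, giving width 2; this decomposition certifies tw(G) ≤ 2. Since 6–4–1–5–7–2–8–3–6 is a cycle in G, G is not acyclic. Forests are exactly the graphs of treewidth ≤ 1, so tw(G) ≥ 2. The upper and lower bounds meet at 2, so that is the treewidth.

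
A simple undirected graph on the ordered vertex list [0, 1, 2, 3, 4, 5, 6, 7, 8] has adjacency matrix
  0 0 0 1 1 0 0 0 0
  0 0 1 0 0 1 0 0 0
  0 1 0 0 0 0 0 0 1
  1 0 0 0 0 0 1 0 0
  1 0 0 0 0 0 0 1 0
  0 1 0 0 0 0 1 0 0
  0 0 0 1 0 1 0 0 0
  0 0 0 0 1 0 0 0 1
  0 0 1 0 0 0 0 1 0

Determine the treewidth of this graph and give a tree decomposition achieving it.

Treewidth 2.
One such decomposition:
Bags: B1 = {1, 5, 6}  B2 = {1, 2, 6}  B3 = {2, 6, 8}  B4 = {6, 7, 8}  B5 = {4, 6, 7}  B6 = {0, 4, 6}  B7 = {0, 3, 6}
Tree: B1–B2, B2–B3, B3–B4, B4–B5, B5–B6, B6–B7

Every bag has size at most 3, so the width is 3 − 1 = 2 and tw(G) ≤ 2. The edges 6–5–1–2–8–7–4–0–3–6 form a cycle, so G is not a tree and its treewidth is at least 2. Combining the bounds, tw(G) = 2.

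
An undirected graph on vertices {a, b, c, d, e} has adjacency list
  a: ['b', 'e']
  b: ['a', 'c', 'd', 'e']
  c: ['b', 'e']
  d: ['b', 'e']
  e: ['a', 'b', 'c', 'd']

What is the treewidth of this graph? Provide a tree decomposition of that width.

Each bag holds 3 vertices, so the decomposition has width 2, which upper-bounds the treewidth. On the other hand G contains the 3-clique {b, d, e}. A clique must lie in a single bag of any decomposition, so no decomposition can have width below 2. Combining the bounds, tw(G) = 2.

Treewidth 2.
One optimal decomposition is:
Bags: B1 = {b, c, e}  B2 = {b, d, e}  B3 = {a, b, e}
Tree: B1–B2, B2–B3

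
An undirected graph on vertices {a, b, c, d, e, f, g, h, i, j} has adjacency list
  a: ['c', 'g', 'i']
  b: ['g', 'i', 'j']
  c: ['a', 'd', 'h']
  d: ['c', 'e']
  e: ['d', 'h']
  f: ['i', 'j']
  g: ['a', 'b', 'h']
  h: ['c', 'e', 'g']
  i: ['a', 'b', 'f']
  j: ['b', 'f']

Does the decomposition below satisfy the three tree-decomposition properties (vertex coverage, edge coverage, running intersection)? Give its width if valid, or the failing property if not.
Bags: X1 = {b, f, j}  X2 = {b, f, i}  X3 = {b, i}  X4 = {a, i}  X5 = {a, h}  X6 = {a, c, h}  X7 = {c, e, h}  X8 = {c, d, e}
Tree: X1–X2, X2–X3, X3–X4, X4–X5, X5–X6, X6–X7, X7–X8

No — vertex g appears in no bag.

A tree decomposition must satisfy three properties: every vertex lies in some bag; for every edge, both endpoints lie together in some bag; and for every vertex, the bags containing it form a connected subtree. Here vertex g appears in no bag, so the decomposition is invalid.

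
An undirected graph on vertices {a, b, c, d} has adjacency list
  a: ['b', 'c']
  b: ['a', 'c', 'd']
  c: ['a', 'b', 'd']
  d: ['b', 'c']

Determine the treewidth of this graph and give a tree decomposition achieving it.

The largest bag has 3 vertices, giving width 2; this decomposition certifies tw(G) ≤ 2. Conversely, {b, c, d} is a clique of size 3, and the vertices of any clique must share a bag in every tree decomposition; so some bag has ≥ 3 vertices and tw(G) ≥ 2. The upper and lower bounds meet at 2, so that is the treewidth.

Treewidth 2.
One such decomposition:
Bags: B1 = {a, b, c}  B2 = {b, c, d}
Tree: B1–B2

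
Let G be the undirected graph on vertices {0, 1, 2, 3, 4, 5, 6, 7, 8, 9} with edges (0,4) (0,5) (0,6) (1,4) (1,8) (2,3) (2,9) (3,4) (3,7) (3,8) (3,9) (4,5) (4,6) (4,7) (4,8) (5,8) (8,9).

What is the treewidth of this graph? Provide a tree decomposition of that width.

The largest bag has 3 vertices, giving width 2; this decomposition certifies tw(G) ≤ 2. Conversely, {3, 8, 9} is a clique of size 3, and the vertices of any clique must share a bag in every tree decomposition; so some bag has ≥ 3 vertices and tw(G) ≥ 2. Combining the bounds, tw(G) = 2.

Treewidth 2.
One such decomposition:
Bags: B1 = {3, 4, 8}  B2 = {3, 8, 9}  B3 = {2, 3, 9}  B4 = {3, 4, 7}  B5 = {4, 5, 8}  B6 = {1, 4, 8}  B7 = {0, 4, 5}  B8 = {0, 4, 6}
Tree: B1–B2, B2–B3, B1–B4, B1–B5, B1–B6, B5–B7, B7–B8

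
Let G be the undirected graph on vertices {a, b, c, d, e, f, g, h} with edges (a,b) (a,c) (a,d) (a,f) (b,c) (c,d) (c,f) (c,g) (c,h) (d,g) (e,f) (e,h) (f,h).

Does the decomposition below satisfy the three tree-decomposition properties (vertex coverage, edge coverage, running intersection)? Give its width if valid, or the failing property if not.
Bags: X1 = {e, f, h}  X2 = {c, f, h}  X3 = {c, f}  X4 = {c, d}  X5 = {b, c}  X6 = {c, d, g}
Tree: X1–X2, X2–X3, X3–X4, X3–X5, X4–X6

No — vertex a appears in no bag.

A tree decomposition must satisfy three properties: every vertex lies in some bag; for every edge, both endpoints lie together in some bag; and for every vertex, the bags containing it form a connected subtree. Here vertex a appears in no bag, so the decomposition is invalid.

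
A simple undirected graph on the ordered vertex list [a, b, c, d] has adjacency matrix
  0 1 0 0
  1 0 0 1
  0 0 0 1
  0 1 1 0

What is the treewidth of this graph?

1

A width-1 tree decomposition is:
Bags: B1 = {b, d}  B2 = {a, b}  B3 = {c, d}
Tree: B1–B2, B1–B3
The largest bag has 2 vertices, giving width 1; this decomposition certifies tw(G) ≤ 1. Since G has at least one edge (e.g. b–d), it is not an edgeless graph, so tw(G) ≥ 1. The upper and lower bounds meet at 1, so that is the treewidth.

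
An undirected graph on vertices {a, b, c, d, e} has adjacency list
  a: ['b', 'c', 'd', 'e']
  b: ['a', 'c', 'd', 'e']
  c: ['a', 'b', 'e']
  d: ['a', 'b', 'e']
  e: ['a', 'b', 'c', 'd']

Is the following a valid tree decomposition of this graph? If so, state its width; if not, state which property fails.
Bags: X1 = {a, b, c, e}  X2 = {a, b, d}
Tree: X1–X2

A tree decomposition must satisfy three properties: every vertex lies in some bag; for every edge, both endpoints lie together in some bag; and for every vertex, the bags containing it form a connected subtree. Here edge (e,d) lies in no bag, so the decomposition is invalid.

No — edge (e,d) lies in no bag.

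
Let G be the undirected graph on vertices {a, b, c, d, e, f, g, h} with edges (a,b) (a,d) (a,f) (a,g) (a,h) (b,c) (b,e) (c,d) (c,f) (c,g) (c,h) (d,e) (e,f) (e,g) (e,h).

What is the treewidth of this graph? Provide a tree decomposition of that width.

Treewidth 3.
Bags: B1 = {a, c, e, h}  B2 = {a, c, e, g}  B3 = {a, c, d, e}  B4 = {a, b, c, e}  B5 = {a, c, e, f}
Tree: B1–B2, B2–B3, B3–B4, B4–B5

The largest bag has 4 vertices, giving width 3; this decomposition certifies tw(G) ≤ 3. For the lower bound: the 4 vertex sets {c,h}, {e,g}, {a}, {d} are disjoint, each induces a connected subgraph, and every pair is joined by at least one edge of G. Contracting each set to a single vertex therefore yields K_{4} as a minor, and since treewidth is minor-monotone, tw(G) ≥ tw(K_{4}) = 3. Therefore the treewidth is 3.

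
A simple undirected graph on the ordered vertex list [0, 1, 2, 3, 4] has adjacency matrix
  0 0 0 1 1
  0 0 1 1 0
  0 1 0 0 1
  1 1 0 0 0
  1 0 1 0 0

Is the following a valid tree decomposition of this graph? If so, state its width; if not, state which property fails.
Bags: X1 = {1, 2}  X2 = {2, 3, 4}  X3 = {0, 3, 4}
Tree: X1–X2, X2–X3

A tree decomposition must satisfy three properties: every vertex lies in some bag; for every edge, both endpoints lie together in some bag; and for every vertex, the bags containing it form a connected subtree. Here edge (3,1) lies in no bag, so the decomposition is invalid.

No — edge (3,1) lies in no bag.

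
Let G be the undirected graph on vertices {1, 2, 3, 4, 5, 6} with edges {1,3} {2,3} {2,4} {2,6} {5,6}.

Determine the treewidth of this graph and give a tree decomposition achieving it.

The largest bag has 2 vertices, giving width 1; this decomposition certifies tw(G) ≤ 1. G has an edge, so its treewidth is at least 1. Hence tw(G) = 1 exactly.

Treewidth 1.
One such decomposition:
Bags: B1 = {2, 4}  B2 = {2, 6}  B3 = {5, 6}  B4 = {2, 3}  B5 = {1, 3}
Tree: B1–B2, B2–B3, B1–B4, B4–B5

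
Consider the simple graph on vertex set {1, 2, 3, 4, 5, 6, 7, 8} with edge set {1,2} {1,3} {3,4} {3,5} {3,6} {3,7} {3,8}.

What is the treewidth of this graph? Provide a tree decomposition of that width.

Each bag holds 2 vertices, so the decomposition has width 1, which upper-bounds the treewidth. G has an edge, so its treewidth is at least 1. The upper and lower bounds meet at 1, so that is the treewidth.

Treewidth 1.
Bags: B1 = {3, 8}  B2 = {3, 7}  B3 = {1, 3}  B4 = {1, 2}  B5 = {3, 4}  B6 = {3, 6}  B7 = {3, 5}
Tree: B1–B2, B2–B3, B3–B4, B3–B5, B3–B6, B5–B7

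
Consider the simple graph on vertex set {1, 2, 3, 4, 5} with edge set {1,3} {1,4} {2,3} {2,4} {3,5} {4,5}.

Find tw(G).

A width-2 tree decomposition is:
Bags: B1 = {3, 4, 5}  B2 = {2, 3, 4}  B3 = {1, 3, 4}
Tree: B1–B2, B2–B3
Each bag holds 3 vertices, so the decomposition has width 2, which upper-bounds the treewidth. Since 5–3–2–4–5 is a cycle in G, G is not acyclic. Forests are exactly the graphs of treewidth ≤ 1, so tw(G) ≥ 2. Combining the bounds, tw(G) = 2.

2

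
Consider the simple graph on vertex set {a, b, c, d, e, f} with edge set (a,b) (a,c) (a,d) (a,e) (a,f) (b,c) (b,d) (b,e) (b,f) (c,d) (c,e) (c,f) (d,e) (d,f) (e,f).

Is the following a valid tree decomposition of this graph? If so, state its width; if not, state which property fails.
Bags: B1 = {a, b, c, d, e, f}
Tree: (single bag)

Yes; width 5.

Checking the three conditions: (i) the bags cover all of {a, b, c, d, e, f}; (ii) for each edge, some bag contains both endpoints; (iii) the bags containing any fixed vertex form a subtree. All hold, so the decomposition is valid with width 6 − 1 = 5.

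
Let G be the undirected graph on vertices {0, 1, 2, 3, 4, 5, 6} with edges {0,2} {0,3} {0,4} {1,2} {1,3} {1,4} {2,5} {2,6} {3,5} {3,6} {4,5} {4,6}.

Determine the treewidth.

3

A width-3 tree decomposition is:
Bags: B1 = {2, 3, 4, 6}  B2 = {2, 3, 4, 5}  B3 = {1, 2, 3, 4}  B4 = {0, 2, 3, 4}
Tree: B1–B2, B2–B3, B3–B4
The largest bag has 4 vertices, giving width 3; this decomposition certifies tw(G) ≤ 3. For the lower bound: the 4 vertex sets {2,6}, {4,5}, {3}, {1} are disjoint, each induces a connected subgraph, and every pair is joined by at least one edge of G. Contracting each set to a single vertex therefore yields K_{4} as a minor, and since treewidth is minor-monotone, tw(G) ≥ tw(K_{4}) = 3. The upper and lower bounds meet at 3, so that is the treewidth.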